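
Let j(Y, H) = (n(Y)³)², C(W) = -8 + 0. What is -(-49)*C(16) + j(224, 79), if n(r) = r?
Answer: 126324651851384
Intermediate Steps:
C(W) = -8
j(Y, H) = Y⁶ (j(Y, H) = (Y³)² = Y⁶)
-(-49)*C(16) + j(224, 79) = -(-49)*(-8) + 224⁶ = -1*392 + 126324651851776 = -392 + 126324651851776 = 126324651851384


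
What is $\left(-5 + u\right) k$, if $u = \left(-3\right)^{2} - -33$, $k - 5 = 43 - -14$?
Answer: $2294$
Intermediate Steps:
$k = 62$ ($k = 5 + \left(43 - -14\right) = 5 + \left(43 + 14\right) = 5 + 57 = 62$)
$u = 42$ ($u = 9 + 33 = 42$)
$\left(-5 + u\right) k = \left(-5 + 42\right) 62 = 37 \cdot 62 = 2294$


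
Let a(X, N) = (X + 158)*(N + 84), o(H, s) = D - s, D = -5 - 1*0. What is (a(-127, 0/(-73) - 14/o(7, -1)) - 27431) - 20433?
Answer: -90303/2 ≈ -45152.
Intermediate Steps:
D = -5 (D = -5 + 0 = -5)
o(H, s) = -5 - s
a(X, N) = (84 + N)*(158 + X) (a(X, N) = (158 + X)*(84 + N) = (84 + N)*(158 + X))
(a(-127, 0/(-73) - 14/o(7, -1)) - 27431) - 20433 = ((13272 + 84*(-127) + 158*(0/(-73) - 14/(-5 - 1*(-1))) + (0/(-73) - 14/(-5 - 1*(-1)))*(-127)) - 27431) - 20433 = ((13272 - 10668 + 158*(0*(-1/73) - 14/(-5 + 1)) + (0*(-1/73) - 14/(-5 + 1))*(-127)) - 27431) - 20433 = ((13272 - 10668 + 158*(0 - 14/(-4)) + (0 - 14/(-4))*(-127)) - 27431) - 20433 = ((13272 - 10668 + 158*(0 - 14*(-¼)) + (0 - 14*(-¼))*(-127)) - 27431) - 20433 = ((13272 - 10668 + 158*(0 + 7/2) + (0 + 7/2)*(-127)) - 27431) - 20433 = ((13272 - 10668 + 158*(7/2) + (7/2)*(-127)) - 27431) - 20433 = ((13272 - 10668 + 553 - 889/2) - 27431) - 20433 = (5425/2 - 27431) - 20433 = -49437/2 - 20433 = -90303/2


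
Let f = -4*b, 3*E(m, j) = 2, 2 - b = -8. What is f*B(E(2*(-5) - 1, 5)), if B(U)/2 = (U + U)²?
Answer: -1280/9 ≈ -142.22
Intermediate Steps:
b = 10 (b = 2 - 1*(-8) = 2 + 8 = 10)
E(m, j) = ⅔ (E(m, j) = (⅓)*2 = ⅔)
B(U) = 8*U² (B(U) = 2*(U + U)² = 2*(2*U)² = 2*(4*U²) = 8*U²)
f = -40 (f = -4*10 = -40)
f*B(E(2*(-5) - 1, 5)) = -320*(⅔)² = -320*4/9 = -40*32/9 = -1280/9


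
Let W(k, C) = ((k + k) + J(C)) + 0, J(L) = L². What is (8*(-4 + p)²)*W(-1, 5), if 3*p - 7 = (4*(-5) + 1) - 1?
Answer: 115000/9 ≈ 12778.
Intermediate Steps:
p = -13/3 (p = 7/3 + ((4*(-5) + 1) - 1)/3 = 7/3 + ((-20 + 1) - 1)/3 = 7/3 + (-19 - 1)/3 = 7/3 + (⅓)*(-20) = 7/3 - 20/3 = -13/3 ≈ -4.3333)
W(k, C) = C² + 2*k (W(k, C) = ((k + k) + C²) + 0 = (2*k + C²) + 0 = (C² + 2*k) + 0 = C² + 2*k)
(8*(-4 + p)²)*W(-1, 5) = (8*(-4 - 13/3)²)*(5² + 2*(-1)) = (8*(-25/3)²)*(25 - 2) = (8*(625/9))*23 = (5000/9)*23 = 115000/9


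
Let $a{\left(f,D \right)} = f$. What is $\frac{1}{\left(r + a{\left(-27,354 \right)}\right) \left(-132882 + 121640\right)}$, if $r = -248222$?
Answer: $\frac{1}{2790815258} \approx 3.5832 \cdot 10^{-10}$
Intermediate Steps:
$\frac{1}{\left(r + a{\left(-27,354 \right)}\right) \left(-132882 + 121640\right)} = \frac{1}{\left(-248222 - 27\right) \left(-132882 + 121640\right)} = \frac{1}{\left(-248249\right) \left(-11242\right)} = \frac{1}{2790815258}$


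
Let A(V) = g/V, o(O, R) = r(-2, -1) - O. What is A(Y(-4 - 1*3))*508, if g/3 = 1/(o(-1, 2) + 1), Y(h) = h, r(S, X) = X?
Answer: -1524/7 ≈ -217.71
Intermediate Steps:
o(O, R) = -1 - O
g = 3 (g = 3/((-1 - 1*(-1)) + 1) = 3/((-1 + 1) + 1) = 3/(0 + 1) = 3/1 = 3*1 = 3)
A(V) = 3/V
A(Y(-4 - 1*3))*508 = (3/(-4 - 1*3))*508 = (3/(-4 - 3))*508 = (3/(-7))*508 = (3*(-⅐))*508 = -3/7*508 = -1524/7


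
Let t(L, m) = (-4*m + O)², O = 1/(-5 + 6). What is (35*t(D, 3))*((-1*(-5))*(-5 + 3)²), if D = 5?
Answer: 84700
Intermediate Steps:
O = 1 (O = 1/1 = 1)
t(L, m) = (1 - 4*m)² (t(L, m) = (-4*m + 1)² = (1 - 4*m)²)
(35*t(D, 3))*((-1*(-5))*(-5 + 3)²) = (35*(-1 + 4*3)²)*((-1*(-5))*(-5 + 3)²) = (35*(-1 + 12)²)*(5*(-2)²) = (35*11²)*(5*4) = (35*121)*20 = 4235*20 = 84700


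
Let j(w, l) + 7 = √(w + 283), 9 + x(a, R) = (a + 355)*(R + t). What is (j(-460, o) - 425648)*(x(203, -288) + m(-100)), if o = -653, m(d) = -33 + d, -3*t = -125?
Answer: 58568425380 - 137596*I*√177 ≈ 5.8568e+10 - 1.8306e+6*I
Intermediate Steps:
t = 125/3 (t = -⅓*(-125) = 125/3 ≈ 41.667)
x(a, R) = -9 + (355 + a)*(125/3 + R) (x(a, R) = -9 + (a + 355)*(R + 125/3) = -9 + (355 + a)*(125/3 + R))
j(w, l) = -7 + √(283 + w) (j(w, l) = -7 + √(w + 283) = -7 + √(283 + w))
(j(-460, o) - 425648)*(x(203, -288) + m(-100)) = ((-7 + √(283 - 460)) - 425648)*((44348/3 + 355*(-288) + (125/3)*203 - 288*203) + (-33 - 100)) = ((-7 + √(-177)) - 425648)*((44348/3 - 102240 + 25375/3 - 58464) - 133) = ((-7 + I*√177) - 425648)*(-137463 - 133) = (-425655 + I*√177)*(-137596) = 58568425380 - 137596*I*√177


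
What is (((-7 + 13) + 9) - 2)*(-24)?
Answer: -312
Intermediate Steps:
(((-7 + 13) + 9) - 2)*(-24) = ((6 + 9) - 2)*(-24) = (15 - 2)*(-24) = 13*(-24) = -312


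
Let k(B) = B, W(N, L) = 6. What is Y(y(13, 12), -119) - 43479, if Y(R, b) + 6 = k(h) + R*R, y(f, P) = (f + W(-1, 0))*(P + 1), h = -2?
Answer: 17522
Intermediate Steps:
y(f, P) = (1 + P)*(6 + f) (y(f, P) = (f + 6)*(P + 1) = (6 + f)*(1 + P) = (1 + P)*(6 + f))
Y(R, b) = -8 + R² (Y(R, b) = -6 + (-2 + R*R) = -6 + (-2 + R²) = -8 + R²)
Y(y(13, 12), -119) - 43479 = (-8 + (6 + 13 + 6*12 + 12*13)²) - 43479 = (-8 + (6 + 13 + 72 + 156)²) - 43479 = (-8 + 247²) - 43479 = (-8 + 61009) - 43479 = 61001 - 43479 = 17522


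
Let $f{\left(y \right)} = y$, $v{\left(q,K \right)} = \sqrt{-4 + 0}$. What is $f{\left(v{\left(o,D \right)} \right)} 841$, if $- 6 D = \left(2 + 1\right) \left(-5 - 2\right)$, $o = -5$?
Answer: $1682 i \approx 1682.0 i$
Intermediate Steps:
$D = \frac{7}{2}$ ($D = - \frac{\left(2 + 1\right) \left(-5 - 2\right)}{6} = - \frac{3 \left(-7\right)}{6} = \left(- \frac{1}{6}\right) \left(-21\right) = \frac{7}{2} \approx 3.5$)
$v{\left(q,K \right)} = 2 i$ ($v{\left(q,K \right)} = \sqrt{-4} = 2 i$)
$f{\left(v{\left(o,D \right)} \right)} 841 = 2 i 841 = 1682 i$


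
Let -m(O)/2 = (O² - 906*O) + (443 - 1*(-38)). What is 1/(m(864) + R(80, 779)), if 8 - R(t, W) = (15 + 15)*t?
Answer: 1/69222 ≈ 1.4446e-5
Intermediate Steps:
m(O) = -962 - 2*O² + 1812*O (m(O) = -2*((O² - 906*O) + (443 - 1*(-38))) = -2*((O² - 906*O) + (443 + 38)) = -2*((O² - 906*O) + 481) = -2*(481 + O² - 906*O) = -962 - 2*O² + 1812*O)
R(t, W) = 8 - 30*t (R(t, W) = 8 - (15 + 15)*t = 8 - 30*t)
1/(m(864) + R(80, 779)) = 1/((-962 - 2*864² + 1812*864) + (8 - 30*80)) = 1/((-962 - 2*746496 + 1565568) + (8 - 2400)) = 1/((-962 - 1492992 + 1565568) - 2392) = 1/(71614 - 2392) = 1/69222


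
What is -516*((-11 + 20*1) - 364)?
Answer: 183180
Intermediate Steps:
-516*((-11 + 20*1) - 364) = -516*((-11 + 20) - 364) = -516*(9 - 364) = -516*(-355) = 183180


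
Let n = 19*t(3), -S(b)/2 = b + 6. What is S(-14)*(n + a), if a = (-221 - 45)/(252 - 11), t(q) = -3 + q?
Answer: -4256/241 ≈ -17.660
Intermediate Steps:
a = -266/241 ≈ -1.1037
S(b) = -12 - 2*b (S(b) = -2*(b + 6) = -2*(6 + b) = -12 - 2*b)
n = 0 (n = 19*(-3 + 3) = 19*0 = 0)
S(-14)*(n + a) = (-12 - 2*(-14))*(0 - 266/241) = (-12 + 28)*(-266/241) = 16*(-266/241) = -4256/241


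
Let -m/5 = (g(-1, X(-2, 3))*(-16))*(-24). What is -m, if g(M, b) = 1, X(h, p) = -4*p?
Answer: 1920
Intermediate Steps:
m = -1920 (m = -5*1*(-16)*(-24) = -(-80)*(-24) = -5*384 = -1920)
-m = -1*(-1920) = 1920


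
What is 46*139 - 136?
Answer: 6258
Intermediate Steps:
46*139 - 136 = 6394 - 136 = 6258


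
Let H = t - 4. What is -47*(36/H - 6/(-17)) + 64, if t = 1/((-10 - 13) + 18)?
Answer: 53582/119 ≈ 450.27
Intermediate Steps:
t = -⅕ (t = 1/(-23 + 18) = 1/(-5) = -⅕ ≈ -0.20000)
H = -21/5 (H = -⅕ - 4 = -21/5 ≈ -4.2000)
-47*(36/H - 6/(-17)) + 64 = -47*(36/(-21/5) - 6/(-17)) + 64 = -47*(36*(-5/21) - 6*(-1/17)) + 64 = -47*(-60/7 + 6/17) + 64 = -47*(-978/119) + 64 = 45966/119 + 64 = 53582/119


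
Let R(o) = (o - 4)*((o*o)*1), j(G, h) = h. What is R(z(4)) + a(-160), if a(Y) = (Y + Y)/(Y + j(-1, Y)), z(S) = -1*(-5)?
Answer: 26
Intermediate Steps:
z(S) = 5
R(o) = o²*(-4 + o) (R(o) = (-4 + o)*(o²*1) = (-4 + o)*o² = o²*(-4 + o))
a(Y) = 1 (a(Y) = (Y + Y)/(Y + Y) = (2*Y)/((2*Y)) = (2*Y)*(1/(2*Y)) = 1)
R(z(4)) + a(-160) = 5²*(-4 + 5) + 1 = 25*1 + 1 = 25 + 1 = 26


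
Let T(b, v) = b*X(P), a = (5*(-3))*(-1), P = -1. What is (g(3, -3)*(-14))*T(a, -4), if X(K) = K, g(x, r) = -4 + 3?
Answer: -210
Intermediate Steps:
g(x, r) = -1
a = 15 (a = -15*(-1) = 15)
T(b, v) = -b (T(b, v) = b*(-1) = -b)
(g(3, -3)*(-14))*T(a, -4) = (-1*(-14))*(-1*15) = 14*(-15) = -210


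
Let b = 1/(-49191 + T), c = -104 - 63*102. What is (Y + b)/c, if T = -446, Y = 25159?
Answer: -624408641/162064805 ≈ -3.8528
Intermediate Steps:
c = -6530 (c = -104 - 6426 = -6530)
b = -1/49637 (b = 1/(-49191 - 446) = 1/(-49637) = -1/49637 ≈ -2.0146e-5)
(Y + b)/c = (25159 - 1/49637)/(-6530) = (1248817282/49637)*(-1/6530) = -624408641/162064805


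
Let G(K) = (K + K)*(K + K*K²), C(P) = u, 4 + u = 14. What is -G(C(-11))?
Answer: -20200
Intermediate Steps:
u = 10 (u = -4 + 14 = 10)
C(P) = 10
G(K) = 2*K*(K + K³) (G(K) = (2*K)*(K + K³) = 2*K*(K + K³))
-G(C(-11)) = -2*10²*(1 + 10²) = -2*100*(1 + 100) = -2*100*101 = -1*20200 = -20200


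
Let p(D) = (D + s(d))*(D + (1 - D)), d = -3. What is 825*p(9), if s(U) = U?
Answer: 4950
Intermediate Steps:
p(D) = -3 + D (p(D) = (D - 3)*(D + (1 - D)) = (-3 + D)*1 = -3 + D)
825*p(9) = 825*(-3 + 9) = 825*6 = 4950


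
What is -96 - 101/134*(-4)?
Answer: -6230/67 ≈ -92.985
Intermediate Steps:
-96 - 101/134*(-4) = -96 + 202/67 = -6230/67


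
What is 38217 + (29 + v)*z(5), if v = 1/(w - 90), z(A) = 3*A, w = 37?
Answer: 2048541/53 ≈ 38652.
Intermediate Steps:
v = -1/53 (v = 1/(37 - 90) = 1/(-53) = -1/53 ≈ -0.018868)
38217 + (29 + v)*z(5) = 38217 + (29 - 1/53)*(3*5) = 38217 + (1536/53)*15 = 38217 + 23040/53 = 2048541/53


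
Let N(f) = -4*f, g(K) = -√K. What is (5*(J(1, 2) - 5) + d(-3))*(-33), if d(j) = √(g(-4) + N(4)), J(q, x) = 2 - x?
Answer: 825 - 33*√(-16 - 2*I) ≈ 816.77 + 132.26*I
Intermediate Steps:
d(j) = √(-16 - 2*I) (d(j) = √(-√(-4) - 4*4) = √(-2*I - 16) = √(-16 - 2*I))
(5*(J(1, 2) - 5) + d(-3))*(-33) = (5*((2 - 1*2) - 5) + √(-16 - 2*I))*(-33) = (5*((2 - 2) - 5) + √(-16 - 2*I))*(-33) = (5*(0 - 5) + √(-16 - 2*I))*(-33) = (5*(-5) + √(-16 - 2*I))*(-33) = (-25 + √(-16 - 2*I))*(-33) = 825 - 33*√(-16 - 2*I)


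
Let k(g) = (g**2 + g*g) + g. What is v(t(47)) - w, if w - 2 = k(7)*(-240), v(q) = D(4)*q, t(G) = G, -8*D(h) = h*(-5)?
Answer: 50631/2 ≈ 25316.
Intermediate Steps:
D(h) = 5*h/8 (D(h) = -h*(-5)/8 = -(-5)*h/8 = 5*h/8)
k(g) = g + 2*g**2 (k(g) = (g**2 + g**2) + g = 2*g**2 + g = g + 2*g**2)
v(q) = 5*q/2 (v(q) = ((5/8)*4)*q = 5*q/2)
w = -25198 (w = 2 + (7*(1 + 2*7))*(-240) = 2 + (7*(1 + 14))*(-240) = 2 + (7*15)*(-240) = 2 + 105*(-240) = 2 - 25200 = -25198)
v(t(47)) - w = (5/2)*47 - 1*(-25198) = 235/2 + 25198 = 50631/2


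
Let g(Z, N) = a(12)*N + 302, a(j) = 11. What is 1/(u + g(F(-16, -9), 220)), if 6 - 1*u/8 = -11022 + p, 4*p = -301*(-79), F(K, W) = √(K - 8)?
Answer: 1/43388 ≈ 2.3048e-5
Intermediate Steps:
F(K, W) = √(-8 + K)
p = 23779/4 (p = (-301*(-79))/4 = (¼)*23779 = 23779/4 ≈ 5944.8)
u = 40666 (u = 48 - 8*(-11022 + 23779/4) = 48 - 8*(-20309/4) = 48 + 40618 = 40666)
g(Z, N) = 302 + 11*N (g(Z, N) = 11*N + 302 = 302 + 11*N)
1/(u + g(F(-16, -9), 220)) = 1/(40666 + (302 + 11*220)) = 1/(40666 + (302 + 2420)) = 1/(40666 + 2722) = 1/43388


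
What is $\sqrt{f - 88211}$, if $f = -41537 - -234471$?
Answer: $\sqrt{104723} \approx 323.61$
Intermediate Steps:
$f = 192934$ ($f = -41537 + 234471 = 192934$)
$\sqrt{f - 88211} = \sqrt{192934 - 88211} = \sqrt{104723}$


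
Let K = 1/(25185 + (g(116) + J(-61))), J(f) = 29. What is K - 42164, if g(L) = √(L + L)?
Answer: -13402787967641/317872782 - √58/317872782 ≈ -42164.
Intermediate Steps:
g(L) = √2*√L (g(L) = √(2*L) = √2*√L)
K = 1/(25214 + 2*√58) (K = 1/(25185 + (√2*√116 + 29)) = 1/(25185 + (√2*(2*√29) + 29)) = 1/(25185 + (2*√58 + 29)) = 1/(25185 + (29 + 2*√58)) = 1/(25214 + 2*√58) ≈ 3.9637e-5)
K - 42164 = (12607/317872782 - √58/317872782) - 42164 = -13402787967641/317872782 - √58/317872782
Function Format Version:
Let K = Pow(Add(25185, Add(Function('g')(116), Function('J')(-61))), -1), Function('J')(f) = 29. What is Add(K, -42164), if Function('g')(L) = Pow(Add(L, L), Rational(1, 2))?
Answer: Add(Rational(-13402787967641, 317872782), Mul(Rational(-1, 317872782), Pow(58, Rational(1, 2)))) ≈ -42164.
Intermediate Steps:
Function('g')(L) = Mul(Pow(2, Rational(1, 2)), Pow(L, Rational(1, 2))) (Function('g')(L) = Pow(Mul(2, L), Rational(1, 2)) = Mul(Pow(2, Rational(1, 2)), Pow(L, Rational(1, 2))))
K = Pow(Add(25214, Mul(2, Pow(58, Rational(1, 2)))), -1) (K = Pow(Add(25185, Add(Mul(Pow(2, Rational(1, 2)), Pow(116, Rational(1, 2))), 29)), -1) = Pow(Add(25185, Add(Mul(Pow(2, Rational(1, 2)), Mul(2, Pow(29, Rational(1, 2)))), 29)), -1) = Pow(Add(25185, Add(Mul(2, Pow(58, Rational(1, 2))), 29)), -1) = Pow(Add(25185, Add(29, Mul(2, Pow(58, Rational(1, 2))))), -1) = Pow(Add(25214, Mul(2, Pow(58, Rational(1, 2)))), -1) ≈ 3.9637e-5)
Add(K, -42164) = Add(Add(Rational(12607, 317872782), Mul(Rational(-1, 317872782), Pow(58, Rational(1, 2)))), -42164) = Add(Rational(-13402787967641, 317872782), Mul(Rational(-1, 317872782), Pow(58, Rational(1, 2))))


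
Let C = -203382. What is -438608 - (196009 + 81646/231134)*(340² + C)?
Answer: 1988405866459396/115567 ≈ 1.7206e+10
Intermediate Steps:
-438608 - (196009 + 81646/231134)*(340² + C) = -438608 - (196009 + 81646/231134)*(340² - 203382) = -438608 - (196009 + 81646*(1/231134))*(115600 - 203382) = -438608 - (196009 + 40823/115567)*(-87782) = -438608 - 22652212926*(-87782)/115567 = -438608 - 1*(-1988456555070132/115567) = -438608 + 1988456555070132/115567 = 1988405866459396/115567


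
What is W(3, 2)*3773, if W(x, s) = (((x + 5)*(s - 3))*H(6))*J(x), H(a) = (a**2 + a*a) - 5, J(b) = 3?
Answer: -6066984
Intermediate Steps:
H(a) = -5 + 2*a**2 (H(a) = (a**2 + a**2) - 5 = 2*a**2 - 5 = -5 + 2*a**2)
W(x, s) = 201*(-3 + s)*(5 + x) (W(x, s) = (((x + 5)*(s - 3))*(-5 + 2*6**2))*3 = (((5 + x)*(-3 + s))*(-5 + 2*36))*3 = (((-3 + s)*(5 + x))*(-5 + 72))*3 = (((-3 + s)*(5 + x))*67)*3 = (67*(-3 + s)*(5 + x))*3 = 201*(-3 + s)*(5 + x))
W(3, 2)*3773 = (-3015 - 603*3 + 1005*2 + 201*2*3)*3773 = (-3015 - 1809 + 2010 + 1206)*3773 = -1608*3773 = -6066984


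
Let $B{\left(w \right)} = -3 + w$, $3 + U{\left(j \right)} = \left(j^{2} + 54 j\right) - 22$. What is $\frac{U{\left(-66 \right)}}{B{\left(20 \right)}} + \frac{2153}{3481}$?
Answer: $\frac{2706528}{59177} \approx 45.736$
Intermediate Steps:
$U{\left(j \right)} = -25 + j^{2} + 54 j$ ($U{\left(j \right)} = -3 - \left(22 - j^{2} - 54 j\right) = -3 + \left(-22 + j^{2} + 54 j\right) = -25 + j^{2} + 54 j$)
$\frac{U{\left(-66 \right)}}{B{\left(20 \right)}} + \frac{2153}{3481} = \frac{-25 + \left(-66\right)^{2} + 54 \left(-66\right)}{-3 + 20} + \frac{2153}{3481} = \frac{-25 + 4356 - 3564}{17} + 2153 \cdot \frac{1}{3481} = 767 \cdot \frac{1}{17} + \frac{2153}{3481} = \frac{767}{17} + \frac{2153}{3481} = \frac{2706528}{59177}$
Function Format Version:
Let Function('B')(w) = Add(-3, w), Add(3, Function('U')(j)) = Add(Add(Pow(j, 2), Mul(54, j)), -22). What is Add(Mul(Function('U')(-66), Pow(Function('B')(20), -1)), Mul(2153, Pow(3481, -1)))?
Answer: Rational(2706528, 59177) ≈ 45.736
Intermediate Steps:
Function('U')(j) = Add(-25, Pow(j, 2), Mul(54, j)) (Function('U')(j) = Add(-3, Add(Add(Pow(j, 2), Mul(54, j)), -22)) = Add(-3, Add(-22, Pow(j, 2), Mul(54, j))) = Add(-25, Pow(j, 2), Mul(54, j)))
Add(Mul(Function('U')(-66), Pow(Function('B')(20), -1)), Mul(2153, Pow(3481, -1))) = Add(Mul(Add(-25, Pow(-66, 2), Mul(54, -66)), Pow(Add(-3, 20), -1)), Mul(2153, Pow(3481, -1))) = Add(Mul(Add(-25, 4356, -3564), Pow(17, -1)), Mul(2153, Rational(1, 3481))) = Add(Mul(767, Rational(1, 17)), Rational(2153, 3481)) = Add(Rational(767, 17), Rational(2153, 3481)) = Rational(2706528, 59177)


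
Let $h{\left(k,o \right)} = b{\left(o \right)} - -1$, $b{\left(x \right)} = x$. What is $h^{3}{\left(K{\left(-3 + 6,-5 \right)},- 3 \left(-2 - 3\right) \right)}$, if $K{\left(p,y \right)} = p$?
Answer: $4096$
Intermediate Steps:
$h{\left(k,o \right)} = 1 + o$ ($h{\left(k,o \right)} = o - -1 = o + 1 = 1 + o$)
$h^{3}{\left(K{\left(-3 + 6,-5 \right)},- 3 \left(-2 - 3\right) \right)} = \left(1 - 3 \left(-2 - 3\right)\right)^{3} = \left(1 - -15\right)^{3} = \left(1 + 15\right)^{3} = 16^{3} = 4096$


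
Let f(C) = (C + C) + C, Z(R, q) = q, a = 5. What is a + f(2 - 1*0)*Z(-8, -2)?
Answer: -7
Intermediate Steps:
f(C) = 3*C (f(C) = 2*C + C = 3*C)
a + f(2 - 1*0)*Z(-8, -2) = 5 + (3*(2 - 1*0))*(-2) = 5 + (3*(2 + 0))*(-2) = 5 + (3*2)*(-2) = 5 + 6*(-2) = 5 - 12 = -7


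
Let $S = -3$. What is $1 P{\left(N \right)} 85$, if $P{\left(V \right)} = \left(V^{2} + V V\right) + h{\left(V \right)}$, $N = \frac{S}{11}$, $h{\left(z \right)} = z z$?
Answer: $\frac{2295}{121} \approx 18.967$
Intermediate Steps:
$h{\left(z \right)} = z^{2}$
$N = - \frac{3}{11} \approx -0.27273$
$P{\left(V \right)} = 3 V^{2}$ ($P{\left(V \right)} = \left(V^{2} + V V\right) + V^{2} = \left(V^{2} + V^{2}\right) + V^{2} = 2 V^{2} + V^{2} = 3 V^{2}$)
$1 P{\left(N \right)} 85 = 1 \cdot 3 \left(- \frac{3}{11}\right)^{2} \cdot 85 = 1 \cdot 3 \cdot \frac{9}{121} \cdot 85 = 1 \cdot \frac{27}{121} \cdot 85 = \frac{27}{121} \cdot 85 = \frac{2295}{121}$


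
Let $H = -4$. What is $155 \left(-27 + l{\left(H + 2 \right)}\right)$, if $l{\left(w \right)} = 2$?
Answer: $-3875$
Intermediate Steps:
$155 \left(-27 + l{\left(H + 2 \right)}\right) = 155 \left(-27 + 2\right) = 155 \left(-25\right) = -3875$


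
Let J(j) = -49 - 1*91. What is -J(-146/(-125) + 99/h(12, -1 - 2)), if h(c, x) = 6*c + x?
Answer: 140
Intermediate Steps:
h(c, x) = x + 6*c
J(j) = -140 (J(j) = -49 - 91 = -140)
-J(-146/(-125) + 99/h(12, -1 - 2)) = -1*(-140) = 140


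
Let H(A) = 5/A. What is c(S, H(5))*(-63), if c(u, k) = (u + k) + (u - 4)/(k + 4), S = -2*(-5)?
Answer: -3843/5 ≈ -768.60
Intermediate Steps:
S = 10
c(u, k) = k + u + (-4 + u)/(4 + k) (c(u, k) = (k + u) + (-4 + u)/(4 + k) = k + u + (-4 + u)/(4 + k))
c(S, H(5))*(-63) = ((-4 + (5/5)**2 + 4*(5/5) + 5*10 + (5/5)*10)/(4 + 5/5))*(-63) = ((-4 + (5*(1/5))**2 + 4*(5*(1/5)) + 50 + (5*(1/5))*10)/(4 + 5*(1/5)))*(-63) = ((-4 + 1**2 + 4*1 + 50 + 1*10)/(4 + 1))*(-63) = ((-4 + 1 + 4 + 50 + 10)/5)*(-63) = ((1/5)*61)*(-63) = (61/5)*(-63) = -3843/5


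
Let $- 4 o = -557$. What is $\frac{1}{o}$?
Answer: $\frac{4}{557} \approx 0.0071813$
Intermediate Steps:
$o = \frac{557}{4}$ ($o = \left(- \frac{1}{4}\right) \left(-557\right) = \frac{557}{4} \approx 139.25$)
$\frac{1}{o} = \frac{1}{\frac{557}{4}} = \frac{4}{557}$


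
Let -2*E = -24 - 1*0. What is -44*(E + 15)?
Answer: -1188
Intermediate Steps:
E = 12 (E = -(-24 - 1*0)/2 = -(-24 + 0)/2 = -1/2*(-24) = 12)
-44*(E + 15) = -44*(12 + 15) = -44*27 = -1188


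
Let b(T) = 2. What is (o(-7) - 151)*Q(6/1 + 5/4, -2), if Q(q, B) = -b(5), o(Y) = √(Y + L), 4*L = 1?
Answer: 302 - 3*I*√3 ≈ 302.0 - 5.1962*I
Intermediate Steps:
L = ¼ (L = (¼)*1 = ¼ ≈ 0.25000)
o(Y) = √(¼ + Y) (o(Y) = √(Y + ¼) = √(¼ + Y))
Q(q, B) = -2 (Q(q, B) = -1*2 = -2)
(o(-7) - 151)*Q(6/1 + 5/4, -2) = (√(1 + 4*(-7))/2 - 151)*(-2) = (√(1 - 28)/2 - 151)*(-2) = (√(-27)/2 - 151)*(-2) = ((3*I*√3)/2 - 151)*(-2) = (3*I*√3/2 - 151)*(-2) = (-151 + 3*I*√3/2)*(-2) = 302 - 3*I*√3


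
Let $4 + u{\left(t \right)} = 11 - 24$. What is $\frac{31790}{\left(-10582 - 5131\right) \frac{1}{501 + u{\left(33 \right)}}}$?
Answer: $- \frac{15386360}{15713} \approx -979.21$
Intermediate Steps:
$u{\left(t \right)} = -17$ ($u{\left(t \right)} = -4 + \left(11 - 24\right) = -4 - 13 = -17$)
$\frac{31790}{\left(-10582 - 5131\right) \frac{1}{501 + u{\left(33 \right)}}} = \frac{31790}{\left(-10582 - 5131\right) \frac{1}{501 - 17}} = \frac{31790}{\left(-15713\right) \frac{1}{484}} = \frac{31790}{- \frac{15713}{484}} = 31790 \left(- \frac{484}{15713}\right) = - \frac{15386360}{15713}$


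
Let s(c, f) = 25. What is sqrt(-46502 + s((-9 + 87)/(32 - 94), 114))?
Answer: I*sqrt(46477) ≈ 215.59*I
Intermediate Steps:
sqrt(-46502 + s((-9 + 87)/(32 - 94), 114)) = sqrt(-46502 + 25) = sqrt(-46477) = I*sqrt(46477)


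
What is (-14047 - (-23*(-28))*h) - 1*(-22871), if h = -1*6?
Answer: 12688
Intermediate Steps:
h = -6
(-14047 - (-23*(-28))*h) - 1*(-22871) = (-14047 - (-23*(-28))*(-6)) - 1*(-22871) = (-14047 - 644*(-6)) + 22871 = (-14047 - 1*(-3864)) + 22871 = (-14047 + 3864) + 22871 = -10183 + 22871 = 12688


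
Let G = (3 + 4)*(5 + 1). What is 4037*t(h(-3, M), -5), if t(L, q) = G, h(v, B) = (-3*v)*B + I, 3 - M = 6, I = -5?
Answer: 169554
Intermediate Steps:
G = 42 (G = 7*6 = 42)
M = -3 (M = 3 - 1*6 = 3 - 6 = -3)
h(v, B) = -5 - 3*B*v (h(v, B) = (-3*v)*B - 5 = -3*B*v - 5 = -5 - 3*B*v)
t(L, q) = 42
4037*t(h(-3, M), -5) = 4037*42 = 169554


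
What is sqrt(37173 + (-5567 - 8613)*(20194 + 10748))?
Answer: I*sqrt(438720387) ≈ 20946.0*I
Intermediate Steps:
sqrt(37173 + (-5567 - 8613)*(20194 + 10748)) = sqrt(37173 - 14180*30942) = sqrt(37173 - 438757560) = sqrt(-438720387) = I*sqrt(438720387)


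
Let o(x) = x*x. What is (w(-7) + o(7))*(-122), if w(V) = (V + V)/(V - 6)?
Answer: -79422/13 ≈ -6109.4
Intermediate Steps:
o(x) = x**2
w(V) = 2*V/(-6 + V) (w(V) = (2*V)/(-6 + V) = 2*V/(-6 + V))
(w(-7) + o(7))*(-122) = (2*(-7)/(-6 - 7) + 7**2)*(-122) = (2*(-7)/(-13) + 49)*(-122) = (2*(-7)*(-1/13) + 49)*(-122) = (14/13 + 49)*(-122) = (651/13)*(-122) = -79422/13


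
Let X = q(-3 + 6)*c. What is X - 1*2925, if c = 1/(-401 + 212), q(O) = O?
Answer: -184276/63 ≈ -2925.0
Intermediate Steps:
c = -1/189 (c = 1/(-189) = -1/189 ≈ -0.0052910)
X = -1/63 (X = (-3 + 6)*(-1/189) = 3*(-1/189) = -1/63 ≈ -0.015873)
X - 1*2925 = -1/63 - 1*2925 = -1/63 - 2925 = -184276/63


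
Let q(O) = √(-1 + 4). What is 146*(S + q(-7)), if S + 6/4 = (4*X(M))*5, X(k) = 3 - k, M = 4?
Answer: -3139 + 146*√3 ≈ -2886.1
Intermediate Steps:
S = -43/2 (S = -3/2 + (4*(3 - 1*4))*5 = -3/2 + (4*(3 - 4))*5 = -3/2 + (4*(-1))*5 = -3/2 - 4*5 = -3/2 - 20 = -43/2 ≈ -21.500)
q(O) = √3
146*(S + q(-7)) = 146*(-43/2 + √3) = -3139 + 146*√3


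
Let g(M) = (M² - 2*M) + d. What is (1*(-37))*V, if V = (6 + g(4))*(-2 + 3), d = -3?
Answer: -407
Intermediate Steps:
g(M) = -3 + M² - 2*M (g(M) = (M² - 2*M) - 3 = -3 + M² - 2*M)
V = 11 (V = (6 + (-3 + 4² - 2*4))*(-2 + 3) = (6 + (-3 + 16 - 8))*1 = (6 + 5)*1 = 11*1 = 11)
(1*(-37))*V = (1*(-37))*11 = -37*11 = -407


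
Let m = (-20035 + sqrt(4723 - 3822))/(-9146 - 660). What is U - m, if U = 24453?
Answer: 239766083/9806 + sqrt(901)/9806 ≈ 24451.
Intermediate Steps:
m = 20035/9806 - sqrt(901)/9806 (m = (-20035 + sqrt(901))/(-9806) = (-20035 + sqrt(901))*(-1/9806) = 20035/9806 - sqrt(901)/9806 ≈ 2.0401)
U - m = 24453 - (20035/9806 - sqrt(901)/9806) = 24453 + (-20035/9806 + sqrt(901)/9806) = 239766083/9806 + sqrt(901)/9806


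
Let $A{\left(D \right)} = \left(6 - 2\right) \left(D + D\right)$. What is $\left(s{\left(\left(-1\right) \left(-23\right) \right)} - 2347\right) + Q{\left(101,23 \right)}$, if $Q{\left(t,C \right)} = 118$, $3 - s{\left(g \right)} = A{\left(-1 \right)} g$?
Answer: $-2042$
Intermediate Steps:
$A{\left(D \right)} = 8 D$ ($A{\left(D \right)} = 4 \cdot 2 D = 8 D$)
$s{\left(g \right)} = 3 + 8 g$ ($s{\left(g \right)} = 3 - 8 \left(-1\right) g = 3 - - 8 g = 3 + 8 g$)
$\left(s{\left(\left(-1\right) \left(-23\right) \right)} - 2347\right) + Q{\left(101,23 \right)} = \left(\left(3 + 8 \left(\left(-1\right) \left(-23\right)\right)\right) - 2347\right) + 118 = \left(\left(3 + 8 \cdot 23\right) - 2347\right) + 118 = \left(\left(3 + 184\right) - 2347\right) + 118 = \left(187 - 2347\right) + 118 = -2160 + 118 = -2042$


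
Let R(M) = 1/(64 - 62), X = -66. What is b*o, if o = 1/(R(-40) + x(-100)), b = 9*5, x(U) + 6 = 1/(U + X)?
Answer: -3735/457 ≈ -8.1729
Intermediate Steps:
R(M) = ½ (R(M) = 1/2 = ½)
x(U) = -6 + 1/(-66 + U) (x(U) = -6 + 1/(U - 66) = -6 + 1/(-66 + U))
b = 45
o = -83/457 (o = 1/(½ + (397 - 6*(-100))/(-66 - 100)) = 1/(½ + (397 + 600)/(-166)) = 1/(½ - 1/166*997) = 1/(½ - 997/166) = 1/(-457/83) = -83/457 ≈ -0.18162)
b*o = 45*(-83/457) = -3735/457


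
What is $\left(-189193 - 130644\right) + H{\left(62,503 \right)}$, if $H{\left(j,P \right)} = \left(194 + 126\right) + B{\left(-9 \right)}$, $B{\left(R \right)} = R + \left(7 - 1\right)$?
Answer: $-319520$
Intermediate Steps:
$B{\left(R \right)} = 6 + R$ ($B{\left(R \right)} = R + \left(7 - 1\right) = R + 6 = 6 + R$)
$H{\left(j,P \right)} = 317$ ($H{\left(j,P \right)} = \left(194 + 126\right) + \left(6 - 9\right) = 320 - 3 = 317$)
$\left(-189193 - 130644\right) + H{\left(62,503 \right)} = \left(-189193 - 130644\right) + 317 = -319837 + 317 = -319520$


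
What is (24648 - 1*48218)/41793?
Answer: -23570/41793 ≈ -0.56397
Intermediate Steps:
(24648 - 1*48218)/41793 = (24648 - 48218)*(1/41793) = -23570*1/41793 = -23570/41793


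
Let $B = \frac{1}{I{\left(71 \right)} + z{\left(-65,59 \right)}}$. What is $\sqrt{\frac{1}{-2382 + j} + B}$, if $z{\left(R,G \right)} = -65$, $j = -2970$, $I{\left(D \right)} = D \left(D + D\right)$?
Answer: $\frac{i \sqrt{771898890}}{2978388} \approx 0.0093282 i$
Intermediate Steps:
$I{\left(D \right)} = 2 D^{2}$ ($I{\left(D \right)} = D 2 D = 2 D^{2}$)
$B = \frac{1}{10017}$ ($B = \frac{1}{2 \cdot 71^{2} - 65} = \frac{1}{2 \cdot 5041 - 65} = \frac{1}{10082 - 65} = \frac{1}{10017} \approx 9.983 \cdot 10^{-5}$)
$\sqrt{\frac{1}{-2382 + j} + B} = \sqrt{\frac{1}{-2382 - 2970} + \frac{1}{10017}} = \sqrt{\frac{1}{-5352} + \frac{1}{10017}} = \sqrt{- \frac{1}{5352} + \frac{1}{10017}} = \sqrt{- \frac{1555}{17870328}} = \frac{i \sqrt{771898890}}{2978388}$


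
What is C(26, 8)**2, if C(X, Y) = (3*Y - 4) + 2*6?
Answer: 1024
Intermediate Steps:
C(X, Y) = 8 + 3*Y (C(X, Y) = (-4 + 3*Y) + 12 = 8 + 3*Y)
C(26, 8)**2 = (8 + 3*8)**2 = (8 + 24)**2 = 32**2 = 1024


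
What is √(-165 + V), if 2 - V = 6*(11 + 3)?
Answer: I*√247 ≈ 15.716*I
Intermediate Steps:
V = -82 (V = 2 - 6*(11 + 3) = 2 - 6*14 = 2 - 1*84 = 2 - 84 = -82)
√(-165 + V) = √(-165 - 82) = √(-247) = I*√247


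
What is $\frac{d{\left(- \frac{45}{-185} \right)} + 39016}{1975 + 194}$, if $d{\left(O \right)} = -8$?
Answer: $\frac{39008}{2169} \approx 17.984$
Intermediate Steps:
$\frac{d{\left(- \frac{45}{-185} \right)} + 39016}{1975 + 194} = \frac{-8 + 39016}{1975 + 194} = \frac{39008}{2169}$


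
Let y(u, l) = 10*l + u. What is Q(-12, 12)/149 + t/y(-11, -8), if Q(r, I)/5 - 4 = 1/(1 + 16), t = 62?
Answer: -125651/230503 ≈ -0.54512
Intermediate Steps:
Q(r, I) = 345/17 (Q(r, I) = 20 + 5/(1 + 16) = 20 + 5/17 = 345/17)
y(u, l) = u + 10*l
Q(-12, 12)/149 + t/y(-11, -8) = (345/17)/149 + 62/(-11 + 10*(-8)) = (345/17)*(1/149) + 62/(-11 - 80) = 345/2533 + 62/(-91) = 345/2533 + 62*(-1/91) = 345/2533 - 62/91 = -125651/230503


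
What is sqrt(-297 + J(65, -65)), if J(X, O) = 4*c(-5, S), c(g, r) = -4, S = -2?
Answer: I*sqrt(313) ≈ 17.692*I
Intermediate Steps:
J(X, O) = -16 (J(X, O) = 4*(-4) = -16)
sqrt(-297 + J(65, -65)) = sqrt(-297 - 16) = sqrt(-313) = I*sqrt(313)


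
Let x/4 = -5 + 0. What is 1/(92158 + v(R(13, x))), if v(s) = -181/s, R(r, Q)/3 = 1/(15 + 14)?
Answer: 3/271225 ≈ 1.1061e-5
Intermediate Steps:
x = -20 (x = 4*(-5 + 0) = 4*(-5) = -20)
R(r, Q) = 3/29 (R(r, Q) = 3/(15 + 14) = 3/29)
1/(92158 + v(R(13, x))) = 1/(92158 - 181/3/29) = 1/(92158 - 181*29/3) = 1/(92158 - 5249/3) = 1/(271225/3) = 3/271225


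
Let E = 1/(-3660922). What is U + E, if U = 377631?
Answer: 1382477635781/3660922 ≈ 3.7763e+5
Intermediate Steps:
E = -1/3660922 ≈ -2.7316e-7
U + E = 377631 - 1/3660922 = 1382477635781/3660922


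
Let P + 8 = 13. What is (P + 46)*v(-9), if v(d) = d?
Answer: -459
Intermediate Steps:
P = 5 (P = -8 + 13 = 5)
(P + 46)*v(-9) = (5 + 46)*(-9) = 51*(-9) = -459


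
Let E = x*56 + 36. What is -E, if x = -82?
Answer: 4556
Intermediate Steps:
E = -4556 (E = -82*56 + 36 = -4592 + 36 = -4556)
-E = -1*(-4556) = 4556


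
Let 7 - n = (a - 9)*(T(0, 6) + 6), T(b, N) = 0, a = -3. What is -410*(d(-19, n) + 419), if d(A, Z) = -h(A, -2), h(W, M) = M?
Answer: -172610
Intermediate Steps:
n = 79 (n = 7 - (-3 - 9)*(0 + 6) = 7 - (-12)*6 = 7 - 1*(-72) = 7 + 72 = 79)
d(A, Z) = 2 (d(A, Z) = -1*(-2) = 2)
-410*(d(-19, n) + 419) = -410*(2 + 419) = -410*421 = -172610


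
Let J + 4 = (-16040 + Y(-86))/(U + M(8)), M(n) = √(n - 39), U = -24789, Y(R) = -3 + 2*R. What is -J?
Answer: 2056024573/614494552 - 16215*I*√31/614494552 ≈ 3.3459 - 0.00014692*I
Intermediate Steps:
M(n) = √(-39 + n)
J = -4 - 16215/(-24789 + I*√31) (J = -4 + (-16040 + (-3 + 2*(-86)))/(-24789 + √(-39 + 8)) = -4 + (-16040 + (-3 - 172))/(-24789 + √(-31)) = -4 + (-16040 - 175)/(-24789 + I*√31) = -4 - 16215/(-24789 + I*√31) ≈ -3.3459 + 0.00014692*I)
-J = -(-2056024573/614494552 + 16215*I*√31/614494552) = 2056024573/614494552 - 16215*I*√31/614494552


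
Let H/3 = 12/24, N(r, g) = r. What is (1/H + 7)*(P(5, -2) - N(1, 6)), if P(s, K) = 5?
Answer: 92/3 ≈ 30.667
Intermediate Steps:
H = 3/2 (H = 3*(12/24) = 3*(12*(1/24)) = 3*(½) = 3/2 ≈ 1.5000)
(1/H + 7)*(P(5, -2) - N(1, 6)) = (1/(3/2) + 7)*(5 - 1*1) = (⅔ + 7)*(5 - 1) = (23/3)*4 = 92/3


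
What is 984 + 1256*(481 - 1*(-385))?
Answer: 1088680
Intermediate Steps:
984 + 1256*(481 - 1*(-385)) = 984 + 1256*(481 + 385) = 984 + 1256*866 = 984 + 1087696 = 1088680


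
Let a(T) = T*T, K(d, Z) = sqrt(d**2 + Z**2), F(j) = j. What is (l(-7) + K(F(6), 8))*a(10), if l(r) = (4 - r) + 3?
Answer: 2400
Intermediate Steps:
K(d, Z) = sqrt(Z**2 + d**2)
a(T) = T**2
l(r) = 7 - r
(l(-7) + K(F(6), 8))*a(10) = ((7 - 1*(-7)) + sqrt(8**2 + 6**2))*10**2 = ((7 + 7) + sqrt(64 + 36))*100 = (14 + sqrt(100))*100 = (14 + 10)*100 = 24*100 = 2400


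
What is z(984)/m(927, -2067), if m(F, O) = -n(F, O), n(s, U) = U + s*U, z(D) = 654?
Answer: 109/319696 ≈ 0.00034095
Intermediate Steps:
n(s, U) = U + U*s
m(F, O) = -O*(1 + F)
z(984)/m(927, -2067) = 654/((-1*(-2067)*(1 + 927))) = 654/((-1*(-2067)*928)) = 654/1918176 = 654*(1/1918176) = 109/319696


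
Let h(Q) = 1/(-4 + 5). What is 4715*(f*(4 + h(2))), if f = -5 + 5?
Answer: 0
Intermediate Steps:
f = 0
h(Q) = 1 (h(Q) = 1/1 = 1)
4715*(f*(4 + h(2))) = 4715*(0*(4 + 1)) = 4715*(0*5) = 4715*0 = 0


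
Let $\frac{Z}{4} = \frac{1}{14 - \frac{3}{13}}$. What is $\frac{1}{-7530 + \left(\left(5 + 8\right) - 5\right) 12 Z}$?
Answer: $- \frac{179}{1342878} \approx -0.0001333$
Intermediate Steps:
$Z = \frac{52}{179}$ ($Z = \frac{4}{14 - \frac{3}{13}} = \frac{4}{\frac{179}{13}} = 4 \cdot \frac{13}{179} = \frac{52}{179} \approx 0.2905$)
$\frac{1}{-7530 + \left(\left(5 + 8\right) - 5\right) 12 Z} = \frac{1}{-7530 + \left(\left(5 + 8\right) - 5\right) 12 \cdot \frac{52}{179}} = \frac{1}{-7530 + \left(13 - 5\right) 12 \cdot \frac{52}{179}} = \frac{1}{-7530 + 8 \cdot 12 \cdot \frac{52}{179}} = \frac{1}{-7530 + 96 \cdot \frac{52}{179}} = \frac{1}{-7530 + \frac{4992}{179}} = \frac{1}{- \frac{1342878}{179}} = - \frac{179}{1342878}$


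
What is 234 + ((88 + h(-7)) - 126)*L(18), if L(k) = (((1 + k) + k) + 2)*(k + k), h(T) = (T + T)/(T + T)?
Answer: -51714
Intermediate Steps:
h(T) = 1 (h(T) = (2*T)/((2*T)) = (2*T)*(1/(2*T)) = 1)
L(k) = 2*k*(3 + 2*k) (L(k) = ((1 + 2*k) + 2)*(2*k) = (3 + 2*k)*(2*k) = 2*k*(3 + 2*k))
234 + ((88 + h(-7)) - 126)*L(18) = 234 + ((88 + 1) - 126)*(2*18*(3 + 2*18)) = 234 + (89 - 126)*(2*18*(3 + 36)) = 234 - 74*18*39 = 234 - 37*1404 = 234 - 51948 = -51714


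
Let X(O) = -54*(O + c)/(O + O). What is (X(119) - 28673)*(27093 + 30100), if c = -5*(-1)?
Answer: -195338973955/119 ≈ -1.6415e+9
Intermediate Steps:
c = 5
X(O) = -27*(5 + O)/O (X(O) = -54*(O + 5)/(O + O) = -54*(5 + O)/(2*O) = -54*(5 + O)*1/(2*O) = -27*(5 + O)/O)
(X(119) - 28673)*(27093 + 30100) = ((-27 - 135/119) - 28673)*(27093 + 30100) = ((-27 - 135*1/119) - 28673)*57193 = ((-27 - 135/119) - 28673)*57193 = (-3348/119 - 28673)*57193 = -3415435/119*57193 = -195338973955/119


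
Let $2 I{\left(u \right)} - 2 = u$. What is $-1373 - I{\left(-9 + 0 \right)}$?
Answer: $- \frac{2739}{2} \approx -1369.5$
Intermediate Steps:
$I{\left(u \right)} = 1 + \frac{u}{2}$
$-1373 - I{\left(-9 + 0 \right)} = -1373 - \left(1 + \frac{-9 + 0}{2}\right) = -1373 - \left(1 + \frac{1}{2} \left(-9\right)\right) = -1373 - \left(1 - \frac{9}{2}\right) = -1373 - - \frac{7}{2} = -1373 + \frac{7}{2} = - \frac{2739}{2}$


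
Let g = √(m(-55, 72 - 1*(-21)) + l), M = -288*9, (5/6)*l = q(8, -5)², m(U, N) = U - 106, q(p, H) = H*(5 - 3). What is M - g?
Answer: -2592 - I*√41 ≈ -2592.0 - 6.4031*I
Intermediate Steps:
q(p, H) = 2*H (q(p, H) = H*2 = 2*H)
m(U, N) = -106 + U
l = 120 (l = 6*(2*(-5))²/5 = (6/5)*(-10)² = (6/5)*100 = 120)
M = -2592
g = I*√41 (g = √((-106 - 55) + 120) = √(-161 + 120) = √(-41) = I*√41 ≈ 6.4031*I)
M - g = -2592 - I*√41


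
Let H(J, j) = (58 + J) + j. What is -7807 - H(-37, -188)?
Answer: -7640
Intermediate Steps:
H(J, j) = 58 + J + j
-7807 - H(-37, -188) = -7807 - (58 - 37 - 188) = -7807 - 1*(-167) = -7807 + 167 = -7640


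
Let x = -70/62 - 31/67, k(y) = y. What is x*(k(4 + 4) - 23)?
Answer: 49590/2077 ≈ 23.876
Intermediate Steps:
x = -3306/2077 (x = -70*1/62 - 31*1/67 = -35/31 - 31/67 = -3306/2077 ≈ -1.5917)
x*(k(4 + 4) - 23) = -3306*((4 + 4) - 23)/2077 = -3306*(8 - 23)/2077 = -3306/2077*(-15) = 49590/2077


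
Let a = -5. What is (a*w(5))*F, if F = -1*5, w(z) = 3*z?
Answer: 375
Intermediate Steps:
F = -5
(a*w(5))*F = -15*5*(-5) = -5*15*(-5) = -75*(-5) = 375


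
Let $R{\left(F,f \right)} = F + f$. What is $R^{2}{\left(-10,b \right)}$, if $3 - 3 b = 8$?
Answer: $\frac{1225}{9} \approx 136.11$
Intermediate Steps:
$b = - \frac{5}{3}$ ($b = 1 - \frac{8}{3} = - \frac{5}{3} \approx -1.6667$)
$R^{2}{\left(-10,b \right)} = \left(-10 - \frac{5}{3}\right)^{2} = \left(- \frac{35}{3}\right)^{2} = \frac{1225}{9}$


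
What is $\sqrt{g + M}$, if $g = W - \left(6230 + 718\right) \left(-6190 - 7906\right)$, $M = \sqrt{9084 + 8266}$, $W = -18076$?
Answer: $\sqrt{97920932 + 5 \sqrt{694}} \approx 9895.5$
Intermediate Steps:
$M = 5 \sqrt{694}$ ($M = \sqrt{17350} = 5 \sqrt{694} \approx 131.72$)
$g = 97920932$ ($g = -18076 - \left(6230 + 718\right) \left(-6190 - 7906\right) = -18076 - 6948 \left(-14096\right) = -18076 - -97939008 = -18076 + 97939008 = 97920932$)
$\sqrt{g + M} = \sqrt{97920932 + 5 \sqrt{694}}$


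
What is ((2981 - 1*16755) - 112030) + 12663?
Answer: -113141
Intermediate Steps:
((2981 - 1*16755) - 112030) + 12663 = ((2981 - 16755) - 112030) + 12663 = (-13774 - 112030) + 12663 = -125804 + 12663 = -113141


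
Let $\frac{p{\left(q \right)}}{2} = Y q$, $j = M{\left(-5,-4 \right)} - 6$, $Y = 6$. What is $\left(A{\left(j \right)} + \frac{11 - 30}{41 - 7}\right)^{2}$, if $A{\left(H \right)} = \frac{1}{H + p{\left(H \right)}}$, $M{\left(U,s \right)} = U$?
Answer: $\frac{7568001}{23639044} \approx 0.32015$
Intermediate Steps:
$j = -11$ ($j = -5 - 6 = -11$)
$p{\left(q \right)} = 12 q$ ($p{\left(q \right)} = 2 \cdot 6 q = 12 q$)
$A{\left(H \right)} = \frac{1}{13 H}$ ($A{\left(H \right)} = \frac{1}{H + 12 H} = \frac{1}{13 H}$)
$\left(A{\left(j \right)} + \frac{11 - 30}{41 - 7}\right)^{2} = \left(\frac{1}{13 \left(-11\right)} + \frac{11 - 30}{41 - 7}\right)^{2} = \left(\frac{1}{13} \left(- \frac{1}{11}\right) - \frac{19}{34}\right)^{2} = \left(- \frac{1}{143} - \frac{19}{34}\right)^{2} = \left(- \frac{2751}{4862}\right)^{2} = \frac{7568001}{23639044}$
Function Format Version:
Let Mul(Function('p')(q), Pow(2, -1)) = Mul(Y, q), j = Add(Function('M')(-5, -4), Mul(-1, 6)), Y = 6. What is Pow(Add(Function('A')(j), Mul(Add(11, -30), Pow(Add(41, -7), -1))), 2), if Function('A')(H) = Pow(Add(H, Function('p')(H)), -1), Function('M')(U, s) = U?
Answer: Rational(7568001, 23639044) ≈ 0.32015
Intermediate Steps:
j = -11 (j = Add(-5, Mul(-1, 6)) = Add(-5, -6) = -11)
Function('p')(q) = Mul(12, q) (Function('p')(q) = Mul(2, Mul(6, q)) = Mul(12, q))
Function('A')(H) = Mul(Rational(1, 13), Pow(H, -1)) (Function('A')(H) = Pow(Add(H, Mul(12, H)), -1) = Pow(Mul(13, H), -1) = Mul(Rational(1, 13), Pow(H, -1)))
Pow(Add(Function('A')(j), Mul(Add(11, -30), Pow(Add(41, -7), -1))), 2) = Pow(Add(Mul(Rational(1, 13), Pow(-11, -1)), Mul(Add(11, -30), Pow(Add(41, -7), -1))), 2) = Pow(Add(Mul(Rational(1, 13), Rational(-1, 11)), Mul(-19, Pow(34, -1))), 2) = Pow(Add(Rational(-1, 143), Mul(-19, Rational(1, 34))), 2) = Pow(Add(Rational(-1, 143), Rational(-19, 34)), 2) = Pow(Rational(-2751, 4862), 2) = Rational(7568001, 23639044)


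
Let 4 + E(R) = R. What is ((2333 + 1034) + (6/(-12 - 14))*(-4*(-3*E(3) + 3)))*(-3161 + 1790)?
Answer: -60108753/13 ≈ -4.6238e+6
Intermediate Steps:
E(R) = -4 + R
((2333 + 1034) + (6/(-12 - 14))*(-4*(-3*E(3) + 3)))*(-3161 + 1790) = ((2333 + 1034) + (6/(-12 - 14))*(-4*(-3*(-4 + 3) + 3)))*(-3161 + 1790) = (3367 + (6/(-26))*(-4*(-3*(-1) + 3)))*(-1371) = (3367 + (-1/26*6)*(-4*(3 + 3)))*(-1371) = (3367 - (-12)*6/13)*(-1371) = (3367 - 3/13*(-24))*(-1371) = (3367 + 72/13)*(-1371) = (43843/13)*(-1371) = -60108753/13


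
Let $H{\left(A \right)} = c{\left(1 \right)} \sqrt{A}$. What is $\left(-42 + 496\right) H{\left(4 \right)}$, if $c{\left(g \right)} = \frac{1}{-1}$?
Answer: $-908$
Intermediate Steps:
$c{\left(g \right)} = -1$
$H{\left(A \right)} = - \sqrt{A}$
$\left(-42 + 496\right) H{\left(4 \right)} = \left(-42 + 496\right) \left(- \sqrt{4}\right) = 454 \left(\left(-1\right) 2\right) = 454 \left(-2\right) = -908$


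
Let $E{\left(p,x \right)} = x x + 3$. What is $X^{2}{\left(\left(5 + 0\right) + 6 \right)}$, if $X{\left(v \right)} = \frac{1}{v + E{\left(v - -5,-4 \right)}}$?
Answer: $\frac{1}{900} \approx 0.0011111$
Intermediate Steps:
$E{\left(p,x \right)} = 3 + x^{2}$ ($E{\left(p,x \right)} = x^{2} + 3 = 3 + x^{2}$)
$X{\left(v \right)} = \frac{1}{19 + v}$ ($X{\left(v \right)} = \frac{1}{v + \left(3 + \left(-4\right)^{2}\right)} = \frac{1}{v + \left(3 + 16\right)} = \frac{1}{v + 19} = \frac{1}{19 + v}$)
$X^{2}{\left(\left(5 + 0\right) + 6 \right)} = \left(\frac{1}{19 + \left(\left(5 + 0\right) + 6\right)}\right)^{2} = \left(\frac{1}{19 + \left(5 + 6\right)}\right)^{2} = \left(\frac{1}{19 + 11}\right)^{2} = \left(\frac{1}{30}\right)^{2} = \frac{1}{900}$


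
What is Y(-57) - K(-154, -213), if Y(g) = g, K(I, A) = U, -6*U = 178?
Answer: -82/3 ≈ -27.333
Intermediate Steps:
U = -89/3 (U = -1/6*178 = -89/3 ≈ -29.667)
K(I, A) = -89/3
Y(-57) - K(-154, -213) = -57 - 1*(-89/3) = -57 + 89/3 = -82/3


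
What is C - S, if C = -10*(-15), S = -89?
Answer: 239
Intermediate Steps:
C = 150
C - S = 150 - 1*(-89) = 150 + 89 = 239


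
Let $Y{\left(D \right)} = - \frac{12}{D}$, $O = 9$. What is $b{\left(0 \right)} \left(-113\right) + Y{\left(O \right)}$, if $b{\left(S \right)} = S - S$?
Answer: $- \frac{4}{3} \approx -1.3333$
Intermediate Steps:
$b{\left(S \right)} = 0$
$b{\left(0 \right)} \left(-113\right) + Y{\left(O \right)} = 0 \left(-113\right) - \frac{12}{9} = 0 - \frac{4}{3} = - \frac{4}{3}$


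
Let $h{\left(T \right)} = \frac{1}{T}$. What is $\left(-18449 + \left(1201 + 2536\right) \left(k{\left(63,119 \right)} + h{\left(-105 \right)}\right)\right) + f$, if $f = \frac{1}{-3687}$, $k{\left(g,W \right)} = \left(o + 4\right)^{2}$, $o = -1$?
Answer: $\frac{651608824}{43015} \approx 15148.0$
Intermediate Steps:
$k{\left(g,W \right)} = 9$ ($k{\left(g,W \right)} = \left(-1 + 4\right)^{2} = 3^{2} = 9$)
$f = - \frac{1}{3687} \approx -0.00027122$
$\left(-18449 + \left(1201 + 2536\right) \left(k{\left(63,119 \right)} + h{\left(-105 \right)}\right)\right) + f = \left(-18449 + \left(1201 + 2536\right) \left(9 + \frac{1}{-105}\right)\right) - \frac{1}{3687} = \left(-18449 + 3737 \left(9 - \frac{1}{105}\right)\right) - \frac{1}{3687} = \left(-18449 + 3737 \cdot \frac{944}{105}\right) - \frac{1}{3687} = \left(-18449 + \frac{3527728}{105}\right) - \frac{1}{3687} = \frac{1590583}{105} - \frac{1}{3687} = \frac{651608824}{43015}$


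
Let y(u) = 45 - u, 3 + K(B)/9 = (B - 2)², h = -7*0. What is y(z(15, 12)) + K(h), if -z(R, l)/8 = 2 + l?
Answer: 166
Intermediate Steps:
h = 0
z(R, l) = -16 - 8*l (z(R, l) = -8*(2 + l) = -16 - 8*l)
K(B) = -27 + 9*(-2 + B)² (K(B) = -27 + 9*(B - 2)² = -27 + 9*(-2 + B)²)
y(z(15, 12)) + K(h) = (45 - (-16 - 8*12)) + (-27 + 9*(-2 + 0)²) = (45 - (-16 - 96)) + (-27 + 9*(-2)²) = (45 - 1*(-112)) + (-27 + 9*4) = (45 + 112) + (-27 + 36) = 157 + 9 = 166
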